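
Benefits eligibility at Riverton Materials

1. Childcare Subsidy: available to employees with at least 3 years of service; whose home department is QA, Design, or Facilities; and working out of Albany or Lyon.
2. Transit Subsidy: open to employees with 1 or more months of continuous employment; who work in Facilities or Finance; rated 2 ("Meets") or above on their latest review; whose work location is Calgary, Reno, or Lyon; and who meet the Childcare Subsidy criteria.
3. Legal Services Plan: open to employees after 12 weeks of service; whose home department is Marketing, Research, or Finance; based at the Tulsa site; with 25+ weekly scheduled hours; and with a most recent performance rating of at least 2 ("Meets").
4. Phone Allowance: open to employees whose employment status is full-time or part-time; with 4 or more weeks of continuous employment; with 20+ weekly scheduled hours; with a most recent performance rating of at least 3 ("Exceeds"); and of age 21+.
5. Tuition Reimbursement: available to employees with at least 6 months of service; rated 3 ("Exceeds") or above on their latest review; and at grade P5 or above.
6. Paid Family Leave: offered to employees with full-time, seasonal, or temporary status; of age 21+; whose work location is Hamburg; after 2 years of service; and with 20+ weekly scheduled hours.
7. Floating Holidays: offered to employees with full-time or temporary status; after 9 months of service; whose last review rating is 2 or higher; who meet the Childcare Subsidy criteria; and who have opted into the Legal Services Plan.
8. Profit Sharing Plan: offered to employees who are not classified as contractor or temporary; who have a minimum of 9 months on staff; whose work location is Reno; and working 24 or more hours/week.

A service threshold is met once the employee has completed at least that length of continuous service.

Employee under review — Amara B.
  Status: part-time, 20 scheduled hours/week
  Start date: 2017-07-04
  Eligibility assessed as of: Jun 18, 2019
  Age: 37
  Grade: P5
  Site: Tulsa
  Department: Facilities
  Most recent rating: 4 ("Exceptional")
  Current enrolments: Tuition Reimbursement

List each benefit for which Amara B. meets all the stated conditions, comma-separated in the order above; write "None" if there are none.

Service from 2017-07-04 to Jun 18, 2019: 714 days.
Childcare Subsidy — service 714 days < 3 years (≈1095 days) ✗ → not eligible.
Transit Subsidy — service 714 days ≥ 1 month (≈30 days) ✓; dept Facilities ✓; rating 4 ≥ 2 ✓; site Tulsa ✗ (not Calgary, Reno, or Lyon) → not eligible.
Legal Services Plan — service 714 days ≥ 12 weeks (≈84 days) ✓; dept Facilities ✗ → not eligible.
Phone Allowance — status part-time ✓; service 714 days ≥ 4 weeks (≈28 days) ✓; 20 hrs/wk ≥ 20 ✓; rating 4 ≥ 3 ✓; age 37 ≥ 21 ✓ → eligible.
Tuition Reimbursement — service 714 days ≥ 6 months (≈180 days) ✓; rating 4 ≥ 3 ✓; grade P5 ≥ P5 ✓ → eligible.
Paid Family Leave — status part-time ✗ (requires full-time, seasonal, or temporary) → not eligible.
Floating Holidays — status part-time ✗ (requires full-time or temporary) → not eligible.
Profit Sharing Plan — status part-time ✓ (not excluded); service 714 days ≥ 9 months (≈270 days) ✓; site Tulsa ✗ (not Reno) → not eligible.

Phone Allowance, Tuition Reimbursement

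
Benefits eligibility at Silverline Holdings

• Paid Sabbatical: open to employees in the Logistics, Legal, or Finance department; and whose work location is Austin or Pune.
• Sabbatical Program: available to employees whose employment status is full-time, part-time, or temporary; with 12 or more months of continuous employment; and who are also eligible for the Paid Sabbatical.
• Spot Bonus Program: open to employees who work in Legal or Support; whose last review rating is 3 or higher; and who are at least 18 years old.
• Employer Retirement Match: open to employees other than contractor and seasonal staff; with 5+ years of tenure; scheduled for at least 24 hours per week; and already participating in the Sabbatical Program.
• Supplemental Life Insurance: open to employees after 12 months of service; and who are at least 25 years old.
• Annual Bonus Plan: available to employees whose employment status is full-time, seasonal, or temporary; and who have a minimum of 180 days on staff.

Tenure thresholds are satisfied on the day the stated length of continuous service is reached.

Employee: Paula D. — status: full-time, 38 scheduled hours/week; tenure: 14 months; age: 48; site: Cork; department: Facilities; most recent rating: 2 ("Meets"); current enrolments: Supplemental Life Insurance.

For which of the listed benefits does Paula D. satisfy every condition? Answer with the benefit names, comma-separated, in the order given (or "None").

Paid Sabbatical — dept Facilities ✗ → not eligible.
Sabbatical Program — status full-time ✓; service 14 months ≥ 12 months ✓; not eligible for Paid Sabbatical ✗ → not eligible.
Spot Bonus Program — dept Facilities ✗ → not eligible.
Employer Retirement Match — status full-time ✓ (not excluded); service 14 months < 5 years (≈1825 days) ✗ → not eligible.
Supplemental Life Insurance — service 14 months ≥ 12 months ✓; age 48 ≥ 25 ✓ → eligible.
Annual Bonus Plan — status full-time ✓; service 14 months ≥ 180 days ✓ → eligible.

Supplemental Life Insurance, Annual Bonus Plan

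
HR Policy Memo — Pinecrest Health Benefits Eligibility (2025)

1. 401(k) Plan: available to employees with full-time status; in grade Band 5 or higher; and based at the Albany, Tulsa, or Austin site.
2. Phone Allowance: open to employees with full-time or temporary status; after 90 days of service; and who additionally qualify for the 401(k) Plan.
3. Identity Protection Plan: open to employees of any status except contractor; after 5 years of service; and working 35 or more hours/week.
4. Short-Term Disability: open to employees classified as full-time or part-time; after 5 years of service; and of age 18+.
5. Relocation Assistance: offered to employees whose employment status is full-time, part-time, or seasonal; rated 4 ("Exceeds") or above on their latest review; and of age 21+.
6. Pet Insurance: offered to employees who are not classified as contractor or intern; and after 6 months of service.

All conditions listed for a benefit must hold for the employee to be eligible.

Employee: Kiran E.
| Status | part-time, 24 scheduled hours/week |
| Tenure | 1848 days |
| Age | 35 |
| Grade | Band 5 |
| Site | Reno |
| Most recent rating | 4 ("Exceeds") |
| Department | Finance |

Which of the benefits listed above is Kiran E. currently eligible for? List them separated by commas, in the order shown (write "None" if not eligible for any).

401(k) Plan — status part-time ✗ (requires full-time) → not eligible.
Phone Allowance — status part-time ✗ (requires full-time or temporary) → not eligible.
Identity Protection Plan — status part-time ✓ (not excluded); service 1848 days ≥ 5 years (≈1825 days) ✓; 24 hrs/wk < 35 ✗ → not eligible.
Short-Term Disability — status part-time ✓; service 1848 days ≥ 5 years (≈1825 days) ✓; age 35 ≥ 18 ✓ → eligible.
Relocation Assistance — status part-time ✓; rating 4 ≥ 4 ✓; age 35 ≥ 21 ✓ → eligible.
Pet Insurance — status part-time ✓ (not excluded); service 1848 days ≥ 6 months (≈180 days) ✓ → eligible.

Short-Term Disability, Relocation Assistance, Pet Insurance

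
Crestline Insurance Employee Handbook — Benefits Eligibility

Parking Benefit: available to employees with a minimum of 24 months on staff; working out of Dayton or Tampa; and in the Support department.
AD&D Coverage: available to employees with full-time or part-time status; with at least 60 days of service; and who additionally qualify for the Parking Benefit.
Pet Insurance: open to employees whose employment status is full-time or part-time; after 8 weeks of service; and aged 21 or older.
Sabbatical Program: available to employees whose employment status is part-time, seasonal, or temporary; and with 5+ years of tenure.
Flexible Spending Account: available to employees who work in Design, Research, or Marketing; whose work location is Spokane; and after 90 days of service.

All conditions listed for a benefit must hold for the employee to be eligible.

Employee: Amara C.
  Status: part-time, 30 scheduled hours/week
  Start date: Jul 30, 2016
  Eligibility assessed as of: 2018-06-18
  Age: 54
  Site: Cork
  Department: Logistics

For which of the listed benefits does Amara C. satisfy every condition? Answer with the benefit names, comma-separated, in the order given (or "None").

Service from Jul 30, 2016 to 2018-06-18: 688 days.
Parking Benefit — service 688 days < 24 months (≈720 days) ✗ → not eligible.
AD&D Coverage — status part-time ✓; service 688 days ≥ 60 days ✓; not eligible for Parking Benefit ✗ → not eligible.
Pet Insurance — status part-time ✓; service 688 days ≥ 8 weeks (≈56 days) ✓; age 54 ≥ 21 ✓ → eligible.
Sabbatical Program — status part-time ✓; service 688 days < 5 years (≈1825 days) ✗ → not eligible.
Flexible Spending Account — dept Logistics ✗ → not eligible.

Pet Insurance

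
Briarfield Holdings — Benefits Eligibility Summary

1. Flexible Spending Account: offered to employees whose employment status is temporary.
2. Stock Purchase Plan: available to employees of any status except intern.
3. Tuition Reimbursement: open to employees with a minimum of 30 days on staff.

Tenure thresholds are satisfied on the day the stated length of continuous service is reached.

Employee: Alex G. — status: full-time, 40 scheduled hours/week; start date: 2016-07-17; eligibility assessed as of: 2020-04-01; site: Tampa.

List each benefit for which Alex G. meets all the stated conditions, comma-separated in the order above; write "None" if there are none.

Stock Purchase Plan, Tuition Reimbursement

Service from 2016-07-17 to 2020-04-01: 1354 days.
Flexible Spending Account — status full-time ✗ (requires temporary) → not eligible.
Stock Purchase Plan — status full-time ✓ (not excluded) → eligible.
Tuition Reimbursement — service 1354 days ≥ 30 days ✓ → eligible.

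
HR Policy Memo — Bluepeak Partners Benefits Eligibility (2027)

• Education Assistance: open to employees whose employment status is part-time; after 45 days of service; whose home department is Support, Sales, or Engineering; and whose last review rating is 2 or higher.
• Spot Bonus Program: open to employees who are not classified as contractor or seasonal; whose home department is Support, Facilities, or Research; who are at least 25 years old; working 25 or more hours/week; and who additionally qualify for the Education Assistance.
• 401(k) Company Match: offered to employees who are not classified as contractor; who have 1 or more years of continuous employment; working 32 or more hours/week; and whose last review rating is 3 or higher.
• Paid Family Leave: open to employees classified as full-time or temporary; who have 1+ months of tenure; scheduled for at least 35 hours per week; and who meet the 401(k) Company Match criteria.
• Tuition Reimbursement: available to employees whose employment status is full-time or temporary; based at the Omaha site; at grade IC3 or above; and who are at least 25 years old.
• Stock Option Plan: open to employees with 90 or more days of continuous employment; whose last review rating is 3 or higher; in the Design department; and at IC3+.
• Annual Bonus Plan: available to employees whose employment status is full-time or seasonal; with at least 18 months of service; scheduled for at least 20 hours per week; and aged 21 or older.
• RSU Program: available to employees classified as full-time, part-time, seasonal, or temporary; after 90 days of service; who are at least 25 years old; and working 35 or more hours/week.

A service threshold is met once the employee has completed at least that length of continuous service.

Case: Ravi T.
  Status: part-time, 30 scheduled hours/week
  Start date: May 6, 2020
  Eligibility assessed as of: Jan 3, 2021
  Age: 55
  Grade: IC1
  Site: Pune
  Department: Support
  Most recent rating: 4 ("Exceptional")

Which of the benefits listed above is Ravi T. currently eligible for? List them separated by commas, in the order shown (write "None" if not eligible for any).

Service from May 6, 2020 to Jan 3, 2021: 242 days.
Education Assistance — status part-time ✓; service 242 days ≥ 45 days ✓; dept Support ✓; rating 4 ≥ 2 ✓ → eligible.
Spot Bonus Program — status part-time ✓ (not excluded); dept Support ✓; age 55 ≥ 25 ✓; 30 hrs/wk ≥ 25 ✓; eligible for Education Assistance ✓ → eligible.
401(k) Company Match — status part-time ✓ (not excluded); service 242 days < 1 year (≈365 days) ✗ → not eligible.
Paid Family Leave — status part-time ✗ (requires full-time or temporary) → not eligible.
Tuition Reimbursement — status part-time ✗ (requires full-time or temporary) → not eligible.
Stock Option Plan — service 242 days ≥ 90 days ✓; rating 4 ≥ 3 ✓; dept Support ✗ → not eligible.
Annual Bonus Plan — status part-time ✗ (requires full-time or seasonal) → not eligible.
RSU Program — status part-time ✓; service 242 days ≥ 90 days ✓; age 55 ≥ 25 ✓; 30 hrs/wk < 35 ✗ → not eligible.

Education Assistance, Spot Bonus Program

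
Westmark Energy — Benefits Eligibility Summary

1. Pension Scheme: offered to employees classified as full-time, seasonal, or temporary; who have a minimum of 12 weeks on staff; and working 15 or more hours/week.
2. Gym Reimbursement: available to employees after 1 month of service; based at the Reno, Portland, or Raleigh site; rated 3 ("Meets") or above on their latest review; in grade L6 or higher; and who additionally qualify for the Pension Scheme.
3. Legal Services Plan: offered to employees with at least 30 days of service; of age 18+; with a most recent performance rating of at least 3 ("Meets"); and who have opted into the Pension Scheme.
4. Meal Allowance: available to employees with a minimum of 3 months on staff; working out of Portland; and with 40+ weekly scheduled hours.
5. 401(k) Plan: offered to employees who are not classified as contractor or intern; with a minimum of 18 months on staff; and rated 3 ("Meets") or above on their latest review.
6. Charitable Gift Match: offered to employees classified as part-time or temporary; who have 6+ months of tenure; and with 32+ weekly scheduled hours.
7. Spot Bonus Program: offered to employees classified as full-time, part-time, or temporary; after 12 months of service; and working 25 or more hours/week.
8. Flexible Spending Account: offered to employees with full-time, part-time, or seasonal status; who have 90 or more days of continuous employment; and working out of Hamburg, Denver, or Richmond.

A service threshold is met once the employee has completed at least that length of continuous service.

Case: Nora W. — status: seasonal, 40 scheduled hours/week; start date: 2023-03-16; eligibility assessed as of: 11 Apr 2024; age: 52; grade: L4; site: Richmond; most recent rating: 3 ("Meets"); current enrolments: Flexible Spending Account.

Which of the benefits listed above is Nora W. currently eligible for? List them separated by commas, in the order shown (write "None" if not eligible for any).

Service from 2023-03-16 to 11 Apr 2024: 392 days.
Pension Scheme — status seasonal ✓; service 392 days ≥ 12 weeks (≈84 days) ✓; 40 hrs/wk ≥ 15 ✓ → eligible.
Gym Reimbursement — service 392 days ≥ 1 month (≈30 days) ✓; site Richmond ✗ (not Reno, Portland, or Raleigh) → not eligible.
Legal Services Plan — service 392 days ≥ 30 days ✓; age 52 ≥ 18 ✓; rating 3 ≥ 3 ✓; not enrolled in Pension Scheme ✗ → not eligible.
Meal Allowance — service 392 days ≥ 3 months (≈90 days) ✓; site Richmond ✗ (not Portland) → not eligible.
401(k) Plan — status seasonal ✓ (not excluded); service 392 days < 18 months (≈540 days) ✗ → not eligible.
Charitable Gift Match — status seasonal ✗ (requires part-time or temporary) → not eligible.
Spot Bonus Program — status seasonal ✗ (requires full-time, part-time, or temporary) → not eligible.
Flexible Spending Account — status seasonal ✓; service 392 days ≥ 90 days ✓; site Richmond ✓ → eligible.

Pension Scheme, Flexible Spending Account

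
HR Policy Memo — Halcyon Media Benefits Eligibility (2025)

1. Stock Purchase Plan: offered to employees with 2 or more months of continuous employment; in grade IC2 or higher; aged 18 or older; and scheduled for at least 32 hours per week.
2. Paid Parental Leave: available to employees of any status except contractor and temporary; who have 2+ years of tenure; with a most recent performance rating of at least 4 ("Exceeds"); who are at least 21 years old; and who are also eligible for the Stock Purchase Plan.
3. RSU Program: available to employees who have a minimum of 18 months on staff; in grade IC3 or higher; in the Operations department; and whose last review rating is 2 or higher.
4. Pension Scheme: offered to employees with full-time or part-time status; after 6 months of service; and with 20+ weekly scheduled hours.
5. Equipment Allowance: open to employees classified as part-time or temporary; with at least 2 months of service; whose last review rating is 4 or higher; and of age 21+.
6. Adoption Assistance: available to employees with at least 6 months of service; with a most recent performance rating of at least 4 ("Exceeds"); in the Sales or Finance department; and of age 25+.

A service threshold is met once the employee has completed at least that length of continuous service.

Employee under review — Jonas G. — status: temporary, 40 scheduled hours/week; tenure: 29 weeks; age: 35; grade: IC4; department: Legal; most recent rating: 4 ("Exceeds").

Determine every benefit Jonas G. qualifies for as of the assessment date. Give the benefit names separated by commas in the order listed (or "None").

Stock Purchase Plan — service 29 weeks ≥ 2 months (≈60 days) ✓; grade IC4 ≥ IC2 ✓; age 35 ≥ 18 ✓; 40 hrs/wk ≥ 32 ✓ → eligible.
Paid Parental Leave — status temporary ✗ (excluded) → not eligible.
RSU Program — service 29 weeks < 18 months (≈540 days) ✗ → not eligible.
Pension Scheme — status temporary ✗ (requires full-time or part-time) → not eligible.
Equipment Allowance — status temporary ✓; service 29 weeks ≥ 2 months (≈60 days) ✓; rating 4 ≥ 4 ✓; age 35 ≥ 21 ✓ → eligible.
Adoption Assistance — service 29 weeks ≥ 6 months (≈180 days) ✓; rating 4 ≥ 4 ✓; dept Legal ✗ → not eligible.

Stock Purchase Plan, Equipment Allowance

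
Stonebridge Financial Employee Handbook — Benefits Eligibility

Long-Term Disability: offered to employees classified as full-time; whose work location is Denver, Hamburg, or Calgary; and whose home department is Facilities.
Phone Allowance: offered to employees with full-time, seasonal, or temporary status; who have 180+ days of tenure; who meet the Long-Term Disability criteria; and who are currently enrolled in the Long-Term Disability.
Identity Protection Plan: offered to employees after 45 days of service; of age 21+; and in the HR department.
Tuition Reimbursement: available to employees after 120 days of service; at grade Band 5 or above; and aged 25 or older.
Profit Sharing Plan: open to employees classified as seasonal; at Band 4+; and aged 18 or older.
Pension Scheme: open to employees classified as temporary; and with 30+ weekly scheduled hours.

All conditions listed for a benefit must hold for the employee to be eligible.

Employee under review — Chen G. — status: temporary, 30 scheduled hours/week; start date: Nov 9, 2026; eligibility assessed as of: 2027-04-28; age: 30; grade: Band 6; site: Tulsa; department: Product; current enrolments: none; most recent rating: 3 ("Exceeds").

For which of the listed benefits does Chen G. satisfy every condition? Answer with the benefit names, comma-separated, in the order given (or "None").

Tuition Reimbursement, Pension Scheme

Service from Nov 9, 2026 to 2027-04-28: 170 days.
Long-Term Disability — status temporary ✗ (requires full-time) → not eligible.
Phone Allowance — status temporary ✓; service 170 days < 180 days ✗ → not eligible.
Identity Protection Plan — service 170 days ≥ 45 days ✓; age 30 ≥ 21 ✓; dept Product ✗ → not eligible.
Tuition Reimbursement — service 170 days ≥ 120 days ✓; grade Band 6 ≥ Band 5 ✓; age 30 ≥ 25 ✓ → eligible.
Profit Sharing Plan — status temporary ✗ (requires seasonal) → not eligible.
Pension Scheme — status temporary ✓; 30 hrs/wk ≥ 30 ✓ → eligible.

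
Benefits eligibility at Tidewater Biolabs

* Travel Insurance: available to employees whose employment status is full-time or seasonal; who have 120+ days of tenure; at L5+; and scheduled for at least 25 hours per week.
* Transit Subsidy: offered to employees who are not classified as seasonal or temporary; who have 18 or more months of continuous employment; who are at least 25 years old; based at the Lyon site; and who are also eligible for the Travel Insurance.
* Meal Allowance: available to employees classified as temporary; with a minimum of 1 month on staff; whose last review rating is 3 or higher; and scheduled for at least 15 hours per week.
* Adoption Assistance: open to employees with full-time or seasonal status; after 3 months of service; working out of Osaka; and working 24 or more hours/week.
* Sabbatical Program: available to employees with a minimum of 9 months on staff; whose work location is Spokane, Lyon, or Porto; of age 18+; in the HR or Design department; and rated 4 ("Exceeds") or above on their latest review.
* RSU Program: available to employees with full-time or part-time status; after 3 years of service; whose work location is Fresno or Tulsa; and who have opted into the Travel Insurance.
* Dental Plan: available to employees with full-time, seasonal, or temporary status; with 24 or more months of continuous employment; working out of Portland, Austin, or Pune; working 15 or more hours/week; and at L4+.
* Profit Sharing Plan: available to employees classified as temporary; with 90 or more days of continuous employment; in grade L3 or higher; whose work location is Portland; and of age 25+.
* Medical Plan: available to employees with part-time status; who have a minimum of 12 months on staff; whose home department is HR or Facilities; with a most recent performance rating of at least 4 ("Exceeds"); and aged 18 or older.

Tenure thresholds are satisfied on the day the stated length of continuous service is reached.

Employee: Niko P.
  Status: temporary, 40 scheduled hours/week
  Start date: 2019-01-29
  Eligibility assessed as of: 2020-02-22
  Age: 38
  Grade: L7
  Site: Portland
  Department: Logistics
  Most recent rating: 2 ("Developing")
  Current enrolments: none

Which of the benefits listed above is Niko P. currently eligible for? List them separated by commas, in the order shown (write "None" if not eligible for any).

Profit Sharing Plan

Service from 2019-01-29 to 2020-02-22: 389 days.
Travel Insurance — status temporary ✗ (requires full-time or seasonal) → not eligible.
Transit Subsidy — status temporary ✗ (excluded) → not eligible.
Meal Allowance — status temporary ✓; service 389 days ≥ 1 month (≈30 days) ✓; rating 2 < 3 ✗ → not eligible.
Adoption Assistance — status temporary ✗ (requires full-time or seasonal) → not eligible.
Sabbatical Program — service 389 days ≥ 9 months (≈270 days) ✓; site Portland ✗ (not Spokane, Lyon, or Porto) → not eligible.
RSU Program — status temporary ✗ (requires full-time or part-time) → not eligible.
Dental Plan — status temporary ✓; service 389 days < 24 months (≈720 days) ✗ → not eligible.
Profit Sharing Plan — status temporary ✓; service 389 days ≥ 90 days ✓; grade L7 ≥ L3 ✓; site Portland ✓; age 38 ≥ 25 ✓ → eligible.
Medical Plan — status temporary ✗ (requires part-time) → not eligible.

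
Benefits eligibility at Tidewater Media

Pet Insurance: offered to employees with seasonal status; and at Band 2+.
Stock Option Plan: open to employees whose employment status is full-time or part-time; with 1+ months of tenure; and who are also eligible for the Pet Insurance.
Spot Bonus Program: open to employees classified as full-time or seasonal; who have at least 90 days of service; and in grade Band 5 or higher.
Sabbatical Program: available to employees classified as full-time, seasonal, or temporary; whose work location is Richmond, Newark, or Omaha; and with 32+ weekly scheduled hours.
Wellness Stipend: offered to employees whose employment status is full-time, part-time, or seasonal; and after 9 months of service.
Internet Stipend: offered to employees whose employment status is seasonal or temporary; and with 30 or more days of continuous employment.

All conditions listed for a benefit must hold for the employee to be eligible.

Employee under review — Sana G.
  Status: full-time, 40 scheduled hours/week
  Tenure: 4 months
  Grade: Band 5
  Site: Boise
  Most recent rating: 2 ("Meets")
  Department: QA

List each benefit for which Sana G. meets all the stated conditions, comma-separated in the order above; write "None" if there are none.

Pet Insurance — status full-time ✗ (requires seasonal) → not eligible.
Stock Option Plan — status full-time ✓; service 4 months ≥ 1 month ✓; not eligible for Pet Insurance ✗ → not eligible.
Spot Bonus Program — status full-time ✓; service 4 months ≥ 90 days ✓; grade Band 5 ≥ Band 5 ✓ → eligible.
Sabbatical Program — status full-time ✓; site Boise ✗ (not Richmond, Newark, or Omaha) → not eligible.
Wellness Stipend — status full-time ✓; service 4 months < 9 months ✗ → not eligible.
Internet Stipend — status full-time ✗ (requires seasonal or temporary) → not eligible.

Spot Bonus Program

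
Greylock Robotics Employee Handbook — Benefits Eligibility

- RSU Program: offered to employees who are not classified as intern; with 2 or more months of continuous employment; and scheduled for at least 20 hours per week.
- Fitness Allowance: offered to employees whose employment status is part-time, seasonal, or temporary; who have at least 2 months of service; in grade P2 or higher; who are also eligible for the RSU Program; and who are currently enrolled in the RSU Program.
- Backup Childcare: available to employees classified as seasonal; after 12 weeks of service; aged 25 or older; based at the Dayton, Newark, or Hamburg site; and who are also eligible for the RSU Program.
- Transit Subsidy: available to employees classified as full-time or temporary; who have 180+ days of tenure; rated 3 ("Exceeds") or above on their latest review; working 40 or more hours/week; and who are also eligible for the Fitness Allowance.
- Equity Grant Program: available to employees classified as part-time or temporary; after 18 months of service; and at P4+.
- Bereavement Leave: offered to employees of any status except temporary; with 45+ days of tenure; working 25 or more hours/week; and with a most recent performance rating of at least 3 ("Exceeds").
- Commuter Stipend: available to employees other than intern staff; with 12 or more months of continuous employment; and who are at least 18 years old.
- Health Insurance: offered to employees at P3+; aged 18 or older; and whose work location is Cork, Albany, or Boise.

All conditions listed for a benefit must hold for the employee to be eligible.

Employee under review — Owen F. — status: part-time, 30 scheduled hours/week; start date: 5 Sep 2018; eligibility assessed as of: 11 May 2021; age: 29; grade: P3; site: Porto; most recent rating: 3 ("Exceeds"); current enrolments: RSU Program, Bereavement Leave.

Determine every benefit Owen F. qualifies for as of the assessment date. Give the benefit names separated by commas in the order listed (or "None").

RSU Program, Fitness Allowance, Bereavement Leave, Commuter Stipend

Service from 5 Sep 2018 to 11 May 2021: 979 days.
RSU Program — status part-time ✓ (not excluded); service 979 days ≥ 2 months (≈60 days) ✓; 30 hrs/wk ≥ 20 ✓ → eligible.
Fitness Allowance — status part-time ✓; service 979 days ≥ 2 months (≈60 days) ✓; grade P3 ≥ P2 ✓; eligible for RSU Program ✓; enrolled in RSU Program ✓ → eligible.
Backup Childcare — status part-time ✗ (requires seasonal) → not eligible.
Transit Subsidy — status part-time ✗ (requires full-time or temporary) → not eligible.
Equity Grant Program — status part-time ✓; service 979 days ≥ 18 months (≈540 days) ✓; grade P3 < P4 ✗ → not eligible.
Bereavement Leave — status part-time ✓ (not excluded); service 979 days ≥ 45 days ✓; 30 hrs/wk ≥ 25 ✓; rating 3 ≥ 3 ✓ → eligible.
Commuter Stipend — status part-time ✓ (not excluded); service 979 days ≥ 12 months (≈360 days) ✓; age 29 ≥ 18 ✓ → eligible.
Health Insurance — grade P3 ≥ P3 ✓; age 29 ≥ 18 ✓; site Porto ✗ (not Cork, Albany, or Boise) → not eligible.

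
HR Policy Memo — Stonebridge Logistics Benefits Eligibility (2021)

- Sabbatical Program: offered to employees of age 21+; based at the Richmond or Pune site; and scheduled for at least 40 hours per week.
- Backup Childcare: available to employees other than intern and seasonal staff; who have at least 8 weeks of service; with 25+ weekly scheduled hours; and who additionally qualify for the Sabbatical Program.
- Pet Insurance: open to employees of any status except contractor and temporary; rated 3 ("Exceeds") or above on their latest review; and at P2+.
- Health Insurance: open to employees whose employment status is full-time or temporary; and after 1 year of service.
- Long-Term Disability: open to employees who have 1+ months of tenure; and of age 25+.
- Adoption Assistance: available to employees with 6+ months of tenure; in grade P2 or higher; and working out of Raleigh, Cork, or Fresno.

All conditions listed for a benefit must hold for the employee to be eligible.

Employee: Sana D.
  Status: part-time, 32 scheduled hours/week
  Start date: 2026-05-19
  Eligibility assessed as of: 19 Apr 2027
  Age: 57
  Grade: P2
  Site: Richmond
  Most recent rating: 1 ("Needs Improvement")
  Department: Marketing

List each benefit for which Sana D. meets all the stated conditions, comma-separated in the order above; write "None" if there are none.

Service from 2026-05-19 to 19 Apr 2027: 335 days.
Sabbatical Program — age 57 ≥ 21 ✓; site Richmond ✓; 32 hrs/wk < 40 ✗ → not eligible.
Backup Childcare — status part-time ✓ (not excluded); service 335 days ≥ 8 weeks (≈56 days) ✓; 32 hrs/wk ≥ 25 ✓; not eligible for Sabbatical Program ✗ → not eligible.
Pet Insurance — status part-time ✓ (not excluded); rating 1 < 3 ✗ → not eligible.
Health Insurance — status part-time ✗ (requires full-time or temporary) → not eligible.
Long-Term Disability — service 335 days ≥ 1 month (≈30 days) ✓; age 57 ≥ 25 ✓ → eligible.
Adoption Assistance — service 335 days ≥ 6 months (≈180 days) ✓; grade P2 ≥ P2 ✓; site Richmond ✗ (not Raleigh, Cork, or Fresno) → not eligible.

Long-Term Disability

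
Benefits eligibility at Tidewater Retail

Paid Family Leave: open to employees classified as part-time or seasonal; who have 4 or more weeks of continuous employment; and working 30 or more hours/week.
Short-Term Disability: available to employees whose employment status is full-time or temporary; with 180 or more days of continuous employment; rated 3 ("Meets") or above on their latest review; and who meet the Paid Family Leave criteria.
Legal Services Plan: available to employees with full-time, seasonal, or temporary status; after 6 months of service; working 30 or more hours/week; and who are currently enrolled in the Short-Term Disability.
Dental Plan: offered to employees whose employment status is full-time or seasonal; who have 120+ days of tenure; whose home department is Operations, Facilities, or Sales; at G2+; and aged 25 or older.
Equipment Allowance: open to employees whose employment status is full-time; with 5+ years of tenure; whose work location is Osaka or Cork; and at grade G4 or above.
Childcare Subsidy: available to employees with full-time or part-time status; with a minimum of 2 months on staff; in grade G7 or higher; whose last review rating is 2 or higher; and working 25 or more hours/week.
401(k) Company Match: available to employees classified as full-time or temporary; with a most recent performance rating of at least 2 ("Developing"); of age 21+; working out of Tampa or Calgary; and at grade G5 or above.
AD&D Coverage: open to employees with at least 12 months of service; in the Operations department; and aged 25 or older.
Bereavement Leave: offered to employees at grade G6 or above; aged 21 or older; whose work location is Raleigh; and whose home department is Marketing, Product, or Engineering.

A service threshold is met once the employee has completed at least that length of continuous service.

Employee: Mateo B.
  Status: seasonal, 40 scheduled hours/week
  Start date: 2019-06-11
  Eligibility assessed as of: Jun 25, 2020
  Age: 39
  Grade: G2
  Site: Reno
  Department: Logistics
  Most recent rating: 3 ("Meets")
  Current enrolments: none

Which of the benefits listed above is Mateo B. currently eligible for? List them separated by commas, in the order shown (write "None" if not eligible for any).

Service from 2019-06-11 to Jun 25, 2020: 380 days.
Paid Family Leave — status seasonal ✓; service 380 days ≥ 4 weeks (≈28 days) ✓; 40 hrs/wk ≥ 30 ✓ → eligible.
Short-Term Disability — status seasonal ✗ (requires full-time or temporary) → not eligible.
Legal Services Plan — status seasonal ✓; service 380 days ≥ 6 months (≈180 days) ✓; 40 hrs/wk ≥ 30 ✓; not enrolled in Short-Term Disability ✗ → not eligible.
Dental Plan — status seasonal ✓; service 380 days ≥ 120 days ✓; dept Logistics ✗ → not eligible.
Equipment Allowance — status seasonal ✗ (requires full-time) → not eligible.
Childcare Subsidy — status seasonal ✗ (requires full-time or part-time) → not eligible.
401(k) Company Match — status seasonal ✗ (requires full-time or temporary) → not eligible.
AD&D Coverage — service 380 days ≥ 12 months (≈360 days) ✓; dept Logistics ✗ → not eligible.
Bereavement Leave — grade G2 < G6 ✗ → not eligible.

Paid Family Leave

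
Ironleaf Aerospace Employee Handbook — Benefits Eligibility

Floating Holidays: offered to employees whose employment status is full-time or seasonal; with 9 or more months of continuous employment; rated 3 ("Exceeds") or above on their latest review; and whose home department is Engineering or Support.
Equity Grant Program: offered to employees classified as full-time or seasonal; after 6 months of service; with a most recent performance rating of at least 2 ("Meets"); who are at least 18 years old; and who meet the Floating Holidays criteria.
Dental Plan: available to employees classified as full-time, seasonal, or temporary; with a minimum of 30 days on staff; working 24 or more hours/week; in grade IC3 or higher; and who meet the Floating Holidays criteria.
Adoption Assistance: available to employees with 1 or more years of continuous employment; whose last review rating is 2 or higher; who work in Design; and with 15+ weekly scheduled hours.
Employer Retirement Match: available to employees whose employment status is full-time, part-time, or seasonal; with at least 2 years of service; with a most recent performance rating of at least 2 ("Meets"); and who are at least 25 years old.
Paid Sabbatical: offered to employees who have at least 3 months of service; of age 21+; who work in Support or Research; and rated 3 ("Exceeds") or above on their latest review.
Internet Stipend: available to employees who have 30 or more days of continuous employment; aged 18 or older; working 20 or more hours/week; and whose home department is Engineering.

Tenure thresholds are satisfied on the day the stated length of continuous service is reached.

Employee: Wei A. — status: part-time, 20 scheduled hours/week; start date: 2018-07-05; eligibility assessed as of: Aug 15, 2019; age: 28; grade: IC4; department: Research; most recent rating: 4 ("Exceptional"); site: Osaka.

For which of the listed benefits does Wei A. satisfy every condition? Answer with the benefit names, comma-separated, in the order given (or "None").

Paid Sabbatical

Service from 2018-07-05 to Aug 15, 2019: 406 days.
Floating Holidays — status part-time ✗ (requires full-time or seasonal) → not eligible.
Equity Grant Program — status part-time ✗ (requires full-time or seasonal) → not eligible.
Dental Plan — status part-time ✗ (requires full-time, seasonal, or temporary) → not eligible.
Adoption Assistance — service 406 days ≥ 1 year (≈365 days) ✓; rating 4 ≥ 2 ✓; dept Research ✗ → not eligible.
Employer Retirement Match — status part-time ✓; service 406 days < 2 years (≈730 days) ✗ → not eligible.
Paid Sabbatical — service 406 days ≥ 3 months (≈90 days) ✓; age 28 ≥ 21 ✓; dept Research ✓; rating 4 ≥ 3 ✓ → eligible.
Internet Stipend — service 406 days ≥ 30 days ✓; age 28 ≥ 18 ✓; 20 hrs/wk ≥ 20 ✓; dept Research ✗ → not eligible.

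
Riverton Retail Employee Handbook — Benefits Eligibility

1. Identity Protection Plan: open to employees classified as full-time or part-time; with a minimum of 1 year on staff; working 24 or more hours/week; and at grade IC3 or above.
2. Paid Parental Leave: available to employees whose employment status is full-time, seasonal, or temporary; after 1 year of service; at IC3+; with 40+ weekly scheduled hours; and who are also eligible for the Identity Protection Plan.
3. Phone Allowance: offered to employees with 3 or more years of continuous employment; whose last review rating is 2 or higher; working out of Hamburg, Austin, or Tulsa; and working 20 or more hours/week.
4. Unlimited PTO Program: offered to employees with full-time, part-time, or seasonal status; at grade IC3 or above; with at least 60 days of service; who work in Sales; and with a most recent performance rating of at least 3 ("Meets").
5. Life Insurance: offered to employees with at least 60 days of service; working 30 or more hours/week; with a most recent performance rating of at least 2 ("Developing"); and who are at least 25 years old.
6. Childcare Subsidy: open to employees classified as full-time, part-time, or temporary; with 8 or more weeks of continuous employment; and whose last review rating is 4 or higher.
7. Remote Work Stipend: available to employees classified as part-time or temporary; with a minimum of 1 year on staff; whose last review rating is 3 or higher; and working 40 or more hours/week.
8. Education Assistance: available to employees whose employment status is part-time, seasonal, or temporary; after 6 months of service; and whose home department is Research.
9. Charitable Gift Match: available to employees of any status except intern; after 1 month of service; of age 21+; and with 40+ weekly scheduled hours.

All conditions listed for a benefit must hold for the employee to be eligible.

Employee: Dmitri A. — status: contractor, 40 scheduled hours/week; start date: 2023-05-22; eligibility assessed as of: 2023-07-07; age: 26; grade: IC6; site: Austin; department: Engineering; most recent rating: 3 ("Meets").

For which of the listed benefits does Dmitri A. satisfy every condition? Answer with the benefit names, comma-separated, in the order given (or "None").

Charitable Gift Match

Service from 2023-05-22 to 2023-07-07: 46 days.
Identity Protection Plan — status contractor ✗ (requires full-time or part-time) → not eligible.
Paid Parental Leave — status contractor ✗ (requires full-time, seasonal, or temporary) → not eligible.
Phone Allowance — service 46 days < 3 years (≈1095 days) ✗ → not eligible.
Unlimited PTO Program — status contractor ✗ (requires full-time, part-time, or seasonal) → not eligible.
Life Insurance — service 46 days < 60 days ✗ → not eligible.
Childcare Subsidy — status contractor ✗ (requires full-time, part-time, or temporary) → not eligible.
Remote Work Stipend — status contractor ✗ (requires part-time or temporary) → not eligible.
Education Assistance — status contractor ✗ (requires part-time, seasonal, or temporary) → not eligible.
Charitable Gift Match — status contractor ✓ (not excluded); service 46 days ≥ 1 month (≈30 days) ✓; age 26 ≥ 21 ✓; 40 hrs/wk ≥ 40 ✓ → eligible.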